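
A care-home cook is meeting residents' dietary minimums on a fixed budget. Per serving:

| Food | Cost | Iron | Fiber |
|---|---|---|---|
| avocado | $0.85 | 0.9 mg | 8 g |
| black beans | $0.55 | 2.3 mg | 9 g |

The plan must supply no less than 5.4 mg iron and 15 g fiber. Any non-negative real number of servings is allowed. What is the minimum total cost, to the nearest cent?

The cheapest plan sits at a corner of the feasible region — with two constraints it uses at most two foods.
avocado only: max(5.4/0.9, 15/8) = 6 servings → $5.10.
black beans only: max(5.4/2.3, 15/9) = 2.348 servings → $1.29.
avocado + black beans: the both-tight solution has a negative serving — not a feasible corner.
Cheapest feasible corner: $1.29.

$1.29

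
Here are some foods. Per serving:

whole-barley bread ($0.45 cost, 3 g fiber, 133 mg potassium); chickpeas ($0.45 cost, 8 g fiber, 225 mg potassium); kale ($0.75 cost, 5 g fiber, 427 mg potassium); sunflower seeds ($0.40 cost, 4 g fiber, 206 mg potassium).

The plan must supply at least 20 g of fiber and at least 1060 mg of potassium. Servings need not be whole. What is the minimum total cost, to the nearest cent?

$1.94

Minimising a linear cost over {fiber ≥ 20, potassium ≥ 1060, servings ≥ 0} — the optimum is at a vertex, using one or two foods.
whole-barley bread only: max(20/3, 1060/133) = 7.97 servings → $3.59.
chickpeas only: max(20/8, 1060/225) = 4.711 servings → $2.12.
kale only: max(20/5, 1060/427) = 4 servings → $3.00.
sunflower seeds only: max(20/4, 1060/206) = 5.146 servings → $2.06.
whole-barley bread + chickpeas with both targets exact would need a negative amount; discard.
whole-barley bread + kale with both tight: 5.26 servings and 0.8442 servings → $3.00.
whole-barley bread + sunflower seeds: the both-tight solution has a negative serving — not a feasible corner.
chickpeas + kale with both tight: 1.414 servings and 1.737 servings → $1.94.
chickpeas + sunflower seeds: the both-tight solution has a negative serving — not a feasible corner.
kale + sunflower seeds with both tight: 0.177 servings and 4.779 servings → $2.04.
The minimum over all feasible corners is $1.94.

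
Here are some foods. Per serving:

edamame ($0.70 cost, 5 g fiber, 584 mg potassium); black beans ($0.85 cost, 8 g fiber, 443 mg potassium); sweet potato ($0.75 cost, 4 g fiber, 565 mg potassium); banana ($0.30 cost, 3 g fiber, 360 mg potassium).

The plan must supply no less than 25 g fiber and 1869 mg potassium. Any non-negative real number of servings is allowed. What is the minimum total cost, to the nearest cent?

$2.50

With two linear requirements the optimum uses one or two foods; enumerate the corners.
edamame only: max(25/5, 1869/584) = 5 servings → $3.50.
black beans only: max(25/8, 1869/443) = 4.219 servings → $3.59.
sweet potato only: max(25/4, 1869/565) = 6.25 servings → $4.69.
banana only: max(25/3, 1869/360) = 8.333 servings → $2.50.
edamame + black beans with both tight: 1.578 servings and 2.139 servings → $2.92.
edamame + sweet potato: intersection lies outside the first quadrant.
edamame + banana with both targets exact would need a negative amount; discard.
black beans + sweet potato with both tight: 2.42 servings and 1.411 servings → $3.11.
black beans + banana with both tight: 2.188 servings and 2.5 servings → $2.61.
sweet potato + banana: the both-tight solution has a negative serving — not a feasible corner.
The minimum over all feasible corners is $2.50.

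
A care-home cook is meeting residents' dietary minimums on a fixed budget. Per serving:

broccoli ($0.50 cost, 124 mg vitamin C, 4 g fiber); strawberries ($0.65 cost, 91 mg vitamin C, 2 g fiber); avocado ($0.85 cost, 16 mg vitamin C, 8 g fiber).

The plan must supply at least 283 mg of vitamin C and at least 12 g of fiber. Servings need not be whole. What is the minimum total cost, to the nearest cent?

With two linear requirements the optimum uses one or two foods; enumerate the corners.
broccoli only: max(283/124, 12/4) = 3 servings → $1.50.
strawberries only: max(283/91, 12/2) = 6 servings → $3.90.
avocado only: max(283/16, 12/8) = 17.69 servings → $15.03.
broccoli + strawberries with both targets exact would need a negative amount; discard.
broccoli + avocado with both tight: 2.233 servings and 0.3836 servings → $1.44.
strawberries + avocado with both tight: 2.977 servings and 0.7557 servings → $2.58.
The minimum over all feasible corners is $1.44.

$1.44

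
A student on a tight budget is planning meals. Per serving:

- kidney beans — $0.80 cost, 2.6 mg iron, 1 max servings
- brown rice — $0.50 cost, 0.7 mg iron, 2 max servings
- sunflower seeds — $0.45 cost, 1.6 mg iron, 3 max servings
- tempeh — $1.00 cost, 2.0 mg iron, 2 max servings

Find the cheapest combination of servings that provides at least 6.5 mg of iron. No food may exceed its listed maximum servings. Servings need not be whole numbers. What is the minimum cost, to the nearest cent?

Cost per mg of iron: sunflower seeds $0.2812, kidney beans $0.3077, tempeh $0.5000, brown rice $0.7143.
Take 3 servings of sunflower seeds: +4.8 mg iron for $1.35 (total $1.35, still need 1.7 mg).
Take 0.6538 servings of kidney beans: +1.7 mg iron for $0.52 (total $1.87, still need 0.0 mg).
Greedy by cheapest-per-mg is optimal for a single linear constraint, so the minimum cost is $1.87.

$1.87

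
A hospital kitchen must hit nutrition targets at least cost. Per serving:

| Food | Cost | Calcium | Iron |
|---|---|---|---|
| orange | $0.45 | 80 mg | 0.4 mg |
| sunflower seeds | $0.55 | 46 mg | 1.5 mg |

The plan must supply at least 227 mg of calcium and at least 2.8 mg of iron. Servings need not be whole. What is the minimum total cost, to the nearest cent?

orange only: max(227/80, 2.8/0.4) = 7 servings → $3.15.
sunflower seeds only: max(227/46, 2.8/1.5) = 4.935 servings → $2.71.
orange + sunflower seeds with both tight: 2.084 servings and 1.311 servings → $1.66.
The minimum over all feasible corners is $1.66.

$1.66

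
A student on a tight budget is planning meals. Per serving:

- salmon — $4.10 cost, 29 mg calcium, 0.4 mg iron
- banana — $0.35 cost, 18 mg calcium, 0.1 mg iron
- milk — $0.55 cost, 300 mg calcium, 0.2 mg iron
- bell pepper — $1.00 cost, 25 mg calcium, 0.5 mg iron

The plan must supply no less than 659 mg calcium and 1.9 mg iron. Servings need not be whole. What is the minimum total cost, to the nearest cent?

Compare the cost at each extreme point of the feasible region.
salmon only: max(659/29, 1.9/0.4) = 22.72 servings → $93.17.
banana only: max(659/18, 1.9/0.1) = 36.61 servings → $12.81.
milk only: max(659/300, 1.9/0.2) = 9.5 servings → $5.22.
bell pepper only: max(659/25, 1.9/0.5) = 26.36 servings → $26.36.
salmon + banana: intersection lies outside the first quadrant.
salmon + milk with both tight: 3.837 servings and 1.826 servings → $16.74.
salmon + bell pepper: intersection lies outside the first quadrant.
banana + milk with both tight: 16.6 servings and 1.201 servings → $6.47.
banana + bell pepper: the both-tight solution has a negative serving — not a feasible corner.
milk + bell pepper with both tight: 1.945 servings and 3.022 servings → $4.09.
Cheapest feasible corner: $4.09.

$4.09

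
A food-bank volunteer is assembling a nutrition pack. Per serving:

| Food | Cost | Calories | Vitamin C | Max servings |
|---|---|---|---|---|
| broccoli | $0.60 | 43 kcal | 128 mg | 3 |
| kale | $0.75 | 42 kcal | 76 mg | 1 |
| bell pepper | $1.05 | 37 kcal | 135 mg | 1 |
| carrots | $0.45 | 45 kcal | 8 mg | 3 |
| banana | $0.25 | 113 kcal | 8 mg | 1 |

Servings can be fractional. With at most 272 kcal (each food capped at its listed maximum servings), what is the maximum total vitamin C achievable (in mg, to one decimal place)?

606.4 mg

Vitamin C per kcal: bell pepper 3.649, broccoli 2.977, kale 1.81, carrots 0.1778, banana 0.0708.
Take 1 serving of bell pepper: uses 37 kcal, +135.0 mg vitamin C (running total 135.0 mg).
Take 3 servings of broccoli: uses 129 kcal, +384.0 mg vitamin C (running total 519.0 mg).
Take 1 serving of kale: uses 42 kcal, +76.0 mg vitamin C (running total 595.0 mg).
Take 1.422 servings of carrots: uses 64 kcal, +11.4 mg vitamin C (running total 606.4 mg).
Filling greedily by vitamin C-per-kcal is optimal for one linear limit, giving 606.4 mg.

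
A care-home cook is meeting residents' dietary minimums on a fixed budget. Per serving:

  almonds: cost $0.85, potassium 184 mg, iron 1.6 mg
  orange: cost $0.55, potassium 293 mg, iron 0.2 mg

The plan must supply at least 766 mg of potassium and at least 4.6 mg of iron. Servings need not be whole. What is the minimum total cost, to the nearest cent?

A basic optimal solution has at most two foods positive. Try each food alone and each pair with both targets met exactly.
almonds only: max(766/184, 4.6/1.6) = 4.163 servings → $3.54.
orange only: max(766/293, 4.6/0.2) = 23 servings → $12.65.
almonds + orange with both tight: 2.765 servings and 0.8778 servings → $2.83.
The minimum over all feasible corners is $2.83.

$2.83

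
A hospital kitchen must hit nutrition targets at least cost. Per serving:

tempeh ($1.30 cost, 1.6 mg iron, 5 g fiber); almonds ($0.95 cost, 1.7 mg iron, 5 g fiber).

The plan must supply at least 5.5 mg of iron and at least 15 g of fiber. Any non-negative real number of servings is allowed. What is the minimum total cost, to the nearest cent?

$3.07

Check every corner: each single food scaled to meet both minima, and each pair solved so both constraints bind.
tempeh only: max(5.5/1.6, 15/5) = 3.438 servings → $4.47.
almonds only: max(5.5/1.7, 15/5) = 3.235 servings → $3.07.
tempeh + almonds with both targets exact would need a negative amount; discard.
The minimum over all feasible corners is $3.07.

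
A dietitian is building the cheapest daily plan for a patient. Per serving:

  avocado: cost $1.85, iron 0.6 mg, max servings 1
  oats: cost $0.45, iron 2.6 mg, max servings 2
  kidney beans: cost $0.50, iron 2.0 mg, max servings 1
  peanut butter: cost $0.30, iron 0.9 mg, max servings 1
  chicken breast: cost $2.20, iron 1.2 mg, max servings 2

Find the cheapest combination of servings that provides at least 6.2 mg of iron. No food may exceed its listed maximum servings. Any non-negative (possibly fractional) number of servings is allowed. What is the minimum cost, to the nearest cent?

Cost per mg of iron: oats $0.1731, kidney beans $0.2500, peanut butter $0.3333, chicken breast $1.8333, avocado $3.0833.
Take 2 servings of oats: +5.2 mg iron for $0.90 (total $0.90, still need 1.0 mg).
Take 0.5 servings of kidney beans: +1.0 mg iron for $0.25 (total $1.15, still need 0.0 mg).
Greedy by cheapest-per-mg is optimal for a single linear constraint, so the minimum cost is $1.15.

$1.15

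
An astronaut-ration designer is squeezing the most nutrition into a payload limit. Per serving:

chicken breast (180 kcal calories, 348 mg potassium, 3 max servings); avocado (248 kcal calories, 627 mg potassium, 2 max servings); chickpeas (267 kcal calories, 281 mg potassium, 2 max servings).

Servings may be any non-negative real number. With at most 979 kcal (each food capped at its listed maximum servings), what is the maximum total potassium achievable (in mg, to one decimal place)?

2187.8 mg

Potassium per kcal: avocado 2.528, chicken breast 1.933, chickpeas 1.052.
Take 2 servings of avocado: uses 496 kcal, +1254.0 mg potassium (running total 1254.0 mg).
Take 2.683 servings of chicken breast: uses 483 kcal, +933.8 mg potassium (running total 2187.8 mg).
Greedy by best ratio exhausts the calories allowance optimally: 2187.8 mg.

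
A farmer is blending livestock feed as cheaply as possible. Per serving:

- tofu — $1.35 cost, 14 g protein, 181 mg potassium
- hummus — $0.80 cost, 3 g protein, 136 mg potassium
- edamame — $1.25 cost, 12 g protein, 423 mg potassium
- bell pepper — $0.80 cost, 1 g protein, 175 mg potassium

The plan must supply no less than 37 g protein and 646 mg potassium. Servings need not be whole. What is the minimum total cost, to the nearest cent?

$3.63

The cheapest plan sits at a corner of the feasible region — with two constraints it uses at most two foods.
tofu only: max(37/14, 646/181) = 3.569 servings → $4.82.
hummus only: max(37/3, 646/136) = 12.33 servings → $9.87.
edamame only: max(37/12, 646/423) = 3.083 servings → $3.85.
bell pepper only: max(37/1, 646/175) = 37 servings → $29.60.
tofu + hummus with both tight: 2.273 servings and 1.724 servings → $4.45.
tofu + edamame with both tight: 2.106 servings and 0.6259 servings → $3.63.
tofu + bell pepper with both tight: 2.569 servings and 1.034 servings → $4.30.
hummus + edamame with both targets exact would need a negative amount; discard.
hummus + bell pepper: the both-tight solution has a negative serving — not a feasible corner.
edamame + bell pepper with both targets exact would need a negative amount; discard.
The minimum over all feasible corners is $3.63.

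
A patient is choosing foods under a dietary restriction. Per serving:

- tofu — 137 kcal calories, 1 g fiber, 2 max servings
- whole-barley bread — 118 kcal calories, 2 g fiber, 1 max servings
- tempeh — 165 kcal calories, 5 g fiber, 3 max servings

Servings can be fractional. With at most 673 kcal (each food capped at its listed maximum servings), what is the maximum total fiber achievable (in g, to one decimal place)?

17.4 g

Fiber per kcal: tempeh 0.0303, whole-barley bread 0.01695, tofu 0.007299.
Take 3 servings of tempeh: uses 495 kcal, +15.0 g fiber (running total 15.0 g).
Take 1 serving of whole-barley bread: uses 118 kcal, +2.0 g fiber (running total 17.0 g).
Take 0.438 servings of tofu: uses 60 kcal, +0.4 g fiber (running total 17.4 g).
Filling greedily by fiber-per-kcal is optimal for one linear limit, giving 17.4 g.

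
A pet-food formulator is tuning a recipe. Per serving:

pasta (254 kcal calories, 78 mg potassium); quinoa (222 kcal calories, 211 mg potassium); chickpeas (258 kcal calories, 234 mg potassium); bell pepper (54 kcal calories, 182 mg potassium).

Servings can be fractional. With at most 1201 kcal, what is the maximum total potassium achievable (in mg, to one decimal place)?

Potassium per kcal: bell pepper 3.37, quinoa 0.9505, chickpeas 0.907, pasta 0.3071.
With no serving limits, spend the whole calories allowance on bell pepper: 1201 kcal / 54 kcal × 182 mg = 4047.8 mg.

4047.8 mg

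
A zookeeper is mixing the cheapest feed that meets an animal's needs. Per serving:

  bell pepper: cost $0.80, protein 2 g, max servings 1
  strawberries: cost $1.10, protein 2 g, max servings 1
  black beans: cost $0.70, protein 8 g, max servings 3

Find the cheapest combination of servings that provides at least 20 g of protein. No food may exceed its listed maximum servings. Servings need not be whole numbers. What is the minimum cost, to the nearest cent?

$1.75

Cost per g of protein: black beans $0.0875, bell pepper $0.4000, strawberries $0.5500.
Take 2.5 servings of black beans: +20.0 g protein for $1.75 (total $1.75, still need 0.0 g).
Greedy by cheapest-per-g is optimal for a single linear constraint, so the minimum cost is $1.75.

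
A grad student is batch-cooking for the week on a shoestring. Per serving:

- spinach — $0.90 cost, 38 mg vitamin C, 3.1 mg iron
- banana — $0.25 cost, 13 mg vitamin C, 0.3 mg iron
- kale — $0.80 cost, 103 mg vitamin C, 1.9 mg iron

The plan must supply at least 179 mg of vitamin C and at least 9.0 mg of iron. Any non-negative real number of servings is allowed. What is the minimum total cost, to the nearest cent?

$2.83

At the optimum either one food covers both requirements or two foods hit both targets exactly; no other combination can be cheaper.
spinach only: max(179/38, 9.0/3.1) = 4.711 servings → $4.24.
banana only: max(179/13, 9.0/0.3) = 30 servings → $7.50.
kale only: max(179/103, 9.0/1.9) = 4.737 servings → $3.79.
spinach + banana with both tight: 2.19 servings and 7.367 servings → $3.81.
spinach + kale with both tight: 2.375 servings and 0.8616 servings → $2.83.
banana + kale with both targets exact would need a negative amount; discard.
Cheapest feasible corner: $2.83.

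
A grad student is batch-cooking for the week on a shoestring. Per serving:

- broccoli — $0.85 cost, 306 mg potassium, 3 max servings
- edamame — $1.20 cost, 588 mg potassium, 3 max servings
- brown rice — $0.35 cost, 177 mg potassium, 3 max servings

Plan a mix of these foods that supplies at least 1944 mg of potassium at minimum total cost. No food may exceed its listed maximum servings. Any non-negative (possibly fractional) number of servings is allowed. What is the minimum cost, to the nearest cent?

Cost per mg of potassium: brown rice $0.0020, edamame $0.0020, broccoli $0.0028.
Take 3 servings of brown rice: +531.0 mg potassium for $1.05 (total $1.05, still need 1413.0 mg).
Take 2.403 servings of edamame: +1413.0 mg potassium for $2.88 (total $3.93, still need 0.0 mg).
Filling from the cheapest source first is optimal under one linear minimum: $3.93.

$3.93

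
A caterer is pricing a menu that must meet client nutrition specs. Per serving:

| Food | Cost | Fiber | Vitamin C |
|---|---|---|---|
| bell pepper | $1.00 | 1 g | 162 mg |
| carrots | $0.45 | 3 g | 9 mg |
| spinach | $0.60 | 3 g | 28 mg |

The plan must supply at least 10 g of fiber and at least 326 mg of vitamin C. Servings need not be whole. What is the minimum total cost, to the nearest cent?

For a min-cost LP with two ≥-constraints, a basic feasible solution has at most two positive variables.
bell pepper only: max(10/1, 326/162) = 10 servings → $10.00.
carrots only: max(10/3, 326/9) = 36.22 servings → $16.30.
spinach only: max(10/3, 326/28) = 11.64 servings → $6.99.
bell pepper + carrots with both tight: 1.862 servings and 2.713 servings → $3.08.
bell pepper + spinach with both tight: 1.524 servings and 2.825 servings → $3.22.
carrots + spinach: the both-tight solution has a negative serving — not a feasible corner.
The minimum over all feasible corners is $3.08.

$3.08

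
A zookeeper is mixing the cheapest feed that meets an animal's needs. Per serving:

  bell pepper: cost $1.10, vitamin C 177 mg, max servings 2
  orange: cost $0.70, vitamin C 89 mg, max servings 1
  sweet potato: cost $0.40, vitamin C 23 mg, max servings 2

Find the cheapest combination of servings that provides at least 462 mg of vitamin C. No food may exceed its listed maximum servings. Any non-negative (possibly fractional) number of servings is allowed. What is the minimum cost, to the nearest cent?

Cost per mg of vitamin C: bell pepper $0.0062, orange $0.0079, sweet potato $0.0174.
Take 2 servings of bell pepper: +354.0 mg vitamin C for $2.20 (total $2.20, still need 108.0 mg).
Take 1 serving of orange: +89.0 mg vitamin C for $0.70 (total $2.90, still need 19.0 mg).
Take 0.8261 servings of sweet potato: +19.0 mg vitamin C for $0.33 (total $3.23, still need 0.0 mg).
Filling from the cheapest source first is optimal under one linear minimum: $3.23.

$3.23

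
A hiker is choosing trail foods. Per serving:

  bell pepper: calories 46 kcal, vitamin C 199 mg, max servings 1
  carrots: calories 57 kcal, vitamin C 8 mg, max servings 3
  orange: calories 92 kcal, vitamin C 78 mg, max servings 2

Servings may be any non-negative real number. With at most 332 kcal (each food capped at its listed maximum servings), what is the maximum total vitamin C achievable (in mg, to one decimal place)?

369.3 mg

Vitamin C per kcal: bell pepper 4.326, orange 0.8478, carrots 0.1404.
Take 1 serving of bell pepper: uses 46 kcal, +199.0 mg vitamin C (running total 199.0 mg).
Take 2 servings of orange: uses 184 kcal, +156.0 mg vitamin C (running total 355.0 mg).
Take 1.789 servings of carrots: uses 102 kcal, +14.3 mg vitamin C (running total 369.3 mg).
Filling greedily by vitamin C-per-kcal is optimal for one linear limit, giving 369.3 mg.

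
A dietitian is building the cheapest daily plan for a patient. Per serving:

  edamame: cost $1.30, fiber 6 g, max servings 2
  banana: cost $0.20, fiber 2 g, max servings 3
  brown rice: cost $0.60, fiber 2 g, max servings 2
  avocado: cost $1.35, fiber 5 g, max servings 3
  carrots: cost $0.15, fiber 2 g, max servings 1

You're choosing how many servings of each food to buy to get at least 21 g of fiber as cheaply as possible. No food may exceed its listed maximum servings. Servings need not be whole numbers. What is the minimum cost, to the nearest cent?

$3.62

Cost per g of fiber: carrots $0.0750, banana $0.1000, edamame $0.2167, avocado $0.2700, brown rice $0.3000.
Take 1 serving of carrots: +2.0 g fiber for $0.15 (total $0.15, still need 19.0 g).
Take 3 servings of banana: +6.0 g fiber for $0.60 (total $0.75, still need 13.0 g).
Take 2 servings of edamame: +12.0 g fiber for $2.60 (total $3.35, still need 1.0 g).
Take 0.2 servings of avocado: +1.0 g fiber for $0.27 (total $3.62, still need 0.0 g).
Filling from the cheapest source first is optimal under one linear minimum: $3.62.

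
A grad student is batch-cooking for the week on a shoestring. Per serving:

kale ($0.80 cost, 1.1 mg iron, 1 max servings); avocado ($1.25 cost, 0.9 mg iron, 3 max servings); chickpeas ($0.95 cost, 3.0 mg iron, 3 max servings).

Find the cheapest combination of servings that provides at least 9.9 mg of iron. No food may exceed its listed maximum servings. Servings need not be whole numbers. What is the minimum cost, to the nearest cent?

Cost per mg of iron: chickpeas $0.3167, kale $0.7273, avocado $1.3889.
Take 3 servings of chickpeas: +9.0 mg iron for $2.85 (total $2.85, still need 0.9 mg).
Take 0.8182 servings of kale: +0.9 mg iron for $0.65 (total $3.50, still need 0.0 mg).
Greedy by cheapest-per-mg is optimal for a single linear constraint, so the minimum cost is $3.50.

$3.50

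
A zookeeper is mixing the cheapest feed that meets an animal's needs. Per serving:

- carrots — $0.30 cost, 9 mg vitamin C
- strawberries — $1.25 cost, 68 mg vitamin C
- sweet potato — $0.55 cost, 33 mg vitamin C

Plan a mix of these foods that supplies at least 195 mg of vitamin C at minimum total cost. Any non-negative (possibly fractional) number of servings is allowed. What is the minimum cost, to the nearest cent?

Cost per mg of vitamin C: sweet potato $0.0167, strawberries $0.0184, carrots $0.0333.
With no serving limits, use only sweet potato: 195 mg / 33 mg = 5.909 servings × $0.55 = $3.25.

$3.25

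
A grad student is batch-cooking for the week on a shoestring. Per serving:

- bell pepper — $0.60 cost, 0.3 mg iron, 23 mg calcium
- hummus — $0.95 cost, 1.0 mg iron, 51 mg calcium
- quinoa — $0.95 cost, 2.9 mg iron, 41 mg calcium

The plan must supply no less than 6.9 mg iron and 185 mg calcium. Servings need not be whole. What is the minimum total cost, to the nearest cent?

$3.74

For a min-cost LP with two ≥-constraints, a basic feasible solution has at most two positive variables.
bell pepper only: max(6.9/0.3, 185/23) = 23 servings → $13.80.
hummus only: max(6.9/1.0, 185/51) = 6.9 servings → $6.55.
quinoa only: max(6.9/2.9, 185/41) = 4.512 servings → $4.29.
bell pepper + hummus: intersection lies outside the first quadrant.
bell pepper + quinoa with both tight: 4.662 servings and 1.897 servings → $4.60.
hummus + quinoa with both tight: 2.372 servings and 1.561 servings → $3.74.
Cheapest feasible corner: $3.74.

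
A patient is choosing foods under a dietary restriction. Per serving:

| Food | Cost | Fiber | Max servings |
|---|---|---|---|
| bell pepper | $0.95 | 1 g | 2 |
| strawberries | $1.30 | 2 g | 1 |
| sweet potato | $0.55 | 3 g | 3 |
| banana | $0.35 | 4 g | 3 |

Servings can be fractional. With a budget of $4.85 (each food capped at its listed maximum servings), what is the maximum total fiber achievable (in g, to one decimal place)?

Fiber per dollar: banana 11.43, sweet potato 5.455, strawberries 1.538, bell pepper 1.053.
Take 3 servings of banana: spends $1.05, +12.0 g fiber (running total 12.0 g).
Take 3 servings of sweet potato: spends $1.65, +9.0 g fiber (running total 21.0 g).
Take 1 serving of strawberries: spends $1.30, +2.0 g fiber (running total 23.0 g).
Take 0.8947 servings of bell pepper: spends $0.85, +0.9 g fiber (running total 23.9 g).
Filling greedily by fiber-per-dollar is optimal for one linear limit, giving 23.9 g.

23.9 g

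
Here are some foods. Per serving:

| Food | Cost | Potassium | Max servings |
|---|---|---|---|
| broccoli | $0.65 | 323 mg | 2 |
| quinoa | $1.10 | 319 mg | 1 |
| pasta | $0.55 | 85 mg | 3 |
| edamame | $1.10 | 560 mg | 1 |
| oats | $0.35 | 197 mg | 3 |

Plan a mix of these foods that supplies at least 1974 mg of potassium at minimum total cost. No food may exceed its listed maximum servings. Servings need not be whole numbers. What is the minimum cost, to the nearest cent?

$4.06

Cost per mg of potassium: oats $0.0018, edamame $0.0020, broccoli $0.0020, quinoa $0.0034, pasta $0.0065.
Take 3 servings of oats: +591.0 mg potassium for $1.05 (total $1.05, still need 1383.0 mg).
Take 1 serving of edamame: +560.0 mg potassium for $1.10 (total $2.15, still need 823.0 mg).
Take 2 servings of broccoli: +646.0 mg potassium for $1.30 (total $3.45, still need 177.0 mg).
Take 0.5549 servings of quinoa: +177.0 mg potassium for $0.61 (total $4.06, still need 0.0 mg).
Filling from the cheapest source first is optimal under one linear minimum: $4.06.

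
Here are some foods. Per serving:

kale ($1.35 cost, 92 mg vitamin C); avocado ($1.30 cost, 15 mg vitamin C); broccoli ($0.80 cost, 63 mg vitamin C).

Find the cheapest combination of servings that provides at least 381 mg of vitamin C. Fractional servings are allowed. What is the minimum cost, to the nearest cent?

Cost per mg of vitamin C: broccoli $0.0127, kale $0.0147, avocado $0.0867.
With no serving limits, use only broccoli: 381 mg / 63 mg = 6.048 servings × $0.80 = $4.84.

$4.84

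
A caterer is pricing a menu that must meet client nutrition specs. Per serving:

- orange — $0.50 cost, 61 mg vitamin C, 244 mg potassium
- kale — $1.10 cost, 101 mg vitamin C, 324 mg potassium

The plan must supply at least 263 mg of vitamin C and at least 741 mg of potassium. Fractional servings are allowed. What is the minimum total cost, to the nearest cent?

$2.16

A basic optimal solution has at most two foods positive. Try each food alone and each pair with both targets met exactly.
orange only: max(263/61, 741/244) = 4.311 servings → $2.16.
kale only: max(263/101, 741/324) = 2.604 servings → $2.86.
orange + kale: intersection lies outside the first quadrant.
The minimum over all feasible corners is $2.16.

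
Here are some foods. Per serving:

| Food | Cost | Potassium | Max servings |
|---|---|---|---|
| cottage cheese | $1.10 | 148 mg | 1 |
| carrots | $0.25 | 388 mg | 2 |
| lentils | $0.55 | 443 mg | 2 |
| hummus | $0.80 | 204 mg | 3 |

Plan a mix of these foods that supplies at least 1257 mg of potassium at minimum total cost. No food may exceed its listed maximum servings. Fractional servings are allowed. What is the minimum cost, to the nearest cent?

$1.10

Cost per mg of potassium: carrots $0.0006, lentils $0.0012, hummus $0.0039, cottage cheese $0.0074.
Take 2 servings of carrots: +776.0 mg potassium for $0.50 (total $0.50, still need 481.0 mg).
Take 1.086 servings of lentils: +481.0 mg potassium for $0.60 (total $1.10, still need 0.0 mg).
Greedy by cheapest-per-mg is optimal for a single linear constraint, so the minimum cost is $1.10.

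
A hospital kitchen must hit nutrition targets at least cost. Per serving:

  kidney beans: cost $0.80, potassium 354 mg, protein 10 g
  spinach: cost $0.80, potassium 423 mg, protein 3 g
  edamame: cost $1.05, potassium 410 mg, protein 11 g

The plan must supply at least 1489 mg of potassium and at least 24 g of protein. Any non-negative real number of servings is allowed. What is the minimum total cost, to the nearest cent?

For a min-cost LP with two ≥-constraints, a basic feasible solution has at most two positive variables.
kidney beans only: max(1489/354, 24/10) = 4.206 servings → $3.36.
spinach only: max(1489/423, 24/3) = 8 servings → $6.40.
edamame only: max(1489/410, 24/11) = 3.632 servings → $3.81.
kidney beans + spinach with both tight: 1.795 servings and 2.018 servings → $3.05.
kidney beans + edamame: the both-tight solution has a negative serving — not a feasible corner.
spinach + edamame with both tight: 1.91 servings and 1.661 servings → $3.27.
Cheapest feasible corner: $3.05.

$3.05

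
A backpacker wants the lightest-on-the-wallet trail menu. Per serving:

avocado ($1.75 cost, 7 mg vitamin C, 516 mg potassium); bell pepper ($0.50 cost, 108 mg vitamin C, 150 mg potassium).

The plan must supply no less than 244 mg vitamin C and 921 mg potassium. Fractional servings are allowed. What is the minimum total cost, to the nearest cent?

A basic optimal solution has at most two foods positive. Try each food alone and each pair with both targets met exactly.
avocado only: max(244/7, 921/516) = 34.86 servings → $61.00.
bell pepper only: max(244/108, 921/150) = 6.14 servings → $3.07.
avocado + bell pepper with both tight: 1.15 servings and 2.185 servings → $3.10.
The minimum over all feasible corners is $3.07.

$3.07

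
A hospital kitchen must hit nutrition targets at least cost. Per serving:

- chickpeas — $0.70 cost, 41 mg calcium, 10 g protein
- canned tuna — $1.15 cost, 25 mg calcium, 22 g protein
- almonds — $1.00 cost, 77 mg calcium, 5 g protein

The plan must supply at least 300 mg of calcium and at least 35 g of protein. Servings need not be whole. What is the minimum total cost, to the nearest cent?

An LP optimum is at a vertex; with two nutrient constraints at most two foods are used. Check each candidate.
chickpeas only: max(300/41, 35/10) = 7.317 servings → $5.12.
canned tuna only: max(300/25, 35/22) = 12 servings → $13.80.
almonds only: max(300/77, 35/5) = 7 servings → $7.00.
chickpeas + canned tuna with both targets exact would need a negative amount; discard.
chickpeas + almonds with both tight: 2.115 servings and 2.77 servings → $4.25.
canned tuna + almonds with both tight: 0.7616 servings and 3.649 servings → $4.52.
Cheapest feasible corner: $4.25.

$4.25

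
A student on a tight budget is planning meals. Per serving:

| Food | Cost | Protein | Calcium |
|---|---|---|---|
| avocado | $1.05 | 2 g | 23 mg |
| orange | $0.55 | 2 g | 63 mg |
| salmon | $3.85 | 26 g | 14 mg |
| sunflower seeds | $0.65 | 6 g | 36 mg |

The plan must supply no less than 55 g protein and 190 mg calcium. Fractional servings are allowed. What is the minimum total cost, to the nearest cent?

$5.96

For a min-cost LP with two ≥-constraints, a basic feasible solution has at most two positive variables.
avocado only: max(55/2, 190/23) = 27.5 servings → $28.88.
orange only: max(55/2, 190/63) = 27.5 servings → $15.12.
salmon only: max(55/26, 190/14) = 13.57 servings → $52.25.
sunflower seeds only: max(55/6, 190/36) = 9.167 servings → $5.96.
avocado + orange: intersection lies outside the first quadrant.
avocado + salmon with both tight: 7.316 servings and 1.553 servings → $13.66.
avocado + sunflower seeds: the both-tight solution has a negative serving — not a feasible corner.
orange + salmon with both tight: 2.59 servings and 1.916 servings → $8.80.
orange + sunflower seeds with both targets exact would need a negative amount; discard.
salmon + sunflower seeds with both tight: 0.9859 servings and 4.894 servings → $6.98.
The minimum over all feasible corners is $5.96.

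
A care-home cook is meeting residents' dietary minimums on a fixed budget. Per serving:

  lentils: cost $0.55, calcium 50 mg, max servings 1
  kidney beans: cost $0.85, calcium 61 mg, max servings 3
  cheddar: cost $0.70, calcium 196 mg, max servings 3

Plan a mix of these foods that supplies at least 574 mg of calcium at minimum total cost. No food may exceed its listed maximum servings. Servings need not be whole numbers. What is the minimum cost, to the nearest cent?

Cost per mg of calcium: cheddar $0.0036, lentils $0.0110, kidney beans $0.0139.
Take 2.929 servings of cheddar: +574.0 mg calcium for $2.05 (total $2.05, still need 0.0 mg).
Greedy by cheapest-per-mg is optimal for a single linear constraint, so the minimum cost is $2.05.

$2.05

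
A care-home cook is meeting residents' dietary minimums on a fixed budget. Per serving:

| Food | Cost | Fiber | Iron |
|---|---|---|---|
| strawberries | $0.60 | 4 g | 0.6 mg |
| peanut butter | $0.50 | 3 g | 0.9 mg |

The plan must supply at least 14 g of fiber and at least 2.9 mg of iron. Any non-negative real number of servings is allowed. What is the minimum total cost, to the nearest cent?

$2.19

Two binding constraints pin down two serving amounts, so the optimal mix uses at most two foods. The candidates are each food alone (scaled to the tighter of fiber/iron) and each pair with both constraints tight.
strawberries only: max(14/4, 2.9/0.6) = 4.833 servings → $2.90.
peanut butter only: max(14/3, 2.9/0.9) = 4.667 servings → $2.33.
strawberries + peanut butter with both tight: 2.167 servings and 1.778 servings → $2.19.
The minimum over all feasible corners is $2.19.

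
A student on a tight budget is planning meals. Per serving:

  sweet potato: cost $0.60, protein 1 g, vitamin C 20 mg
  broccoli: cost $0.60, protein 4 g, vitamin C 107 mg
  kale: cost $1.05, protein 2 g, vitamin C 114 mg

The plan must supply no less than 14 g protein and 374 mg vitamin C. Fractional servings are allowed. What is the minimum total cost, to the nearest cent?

Two binding constraints pin down two serving amounts, so the optimal mix uses at most two foods. The candidates are each food alone (scaled to the tighter of protein/vitamin C) and each pair with both constraints tight.
sweet potato only: max(14/1, 374/20) = 18.7 servings → $11.22.
broccoli only: max(14/4, 374/107) = 3.5 servings → $2.10.
kale only: max(14/2, 374/114) = 7 servings → $7.35.
sweet potato + broccoli with both tight: 0.07407 servings and 3.481 servings → $2.13.
sweet potato + kale with both tight: 11.46 servings and 1.27 servings → $8.21.
broccoli + kale with both targets exact would need a negative amount; discard.
So the least-cost plan costs $2.10.

$2.10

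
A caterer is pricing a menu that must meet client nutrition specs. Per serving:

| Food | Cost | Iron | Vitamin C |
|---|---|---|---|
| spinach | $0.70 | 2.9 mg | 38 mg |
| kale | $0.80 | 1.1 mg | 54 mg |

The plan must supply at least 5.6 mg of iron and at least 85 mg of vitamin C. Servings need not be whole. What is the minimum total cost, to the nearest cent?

An LP optimum is at a vertex; with two nutrient constraints at most two foods are used. Check each candidate.
spinach only: max(5.6/2.9, 85/38) = 2.237 servings → $1.57.
kale only: max(5.6/1.1, 85/54) = 5.091 servings → $4.07.
spinach + kale with both tight: 1.82 servings and 0.2936 servings → $1.51.
Cheapest feasible corner: $1.51.

$1.51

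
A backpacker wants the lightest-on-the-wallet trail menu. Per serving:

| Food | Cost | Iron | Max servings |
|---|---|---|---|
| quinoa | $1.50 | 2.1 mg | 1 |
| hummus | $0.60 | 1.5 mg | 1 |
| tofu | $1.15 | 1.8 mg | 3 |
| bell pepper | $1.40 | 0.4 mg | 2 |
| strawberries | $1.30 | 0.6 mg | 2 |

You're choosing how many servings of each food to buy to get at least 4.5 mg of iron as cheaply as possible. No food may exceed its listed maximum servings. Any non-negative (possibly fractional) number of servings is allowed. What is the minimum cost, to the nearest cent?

Cost per mg of iron: hummus $0.4000, tofu $0.6389, quinoa $0.7143, strawberries $2.1667, bell pepper $3.5000.
Take 1 serving of hummus: +1.5 mg iron for $0.60 (total $0.60, still need 3.0 mg).
Take 1.667 servings of tofu: +3.0 mg iron for $1.92 (total $2.52, still need 0.0 mg).
Filling from the cheapest source first is optimal under one linear minimum: $2.52.

$2.52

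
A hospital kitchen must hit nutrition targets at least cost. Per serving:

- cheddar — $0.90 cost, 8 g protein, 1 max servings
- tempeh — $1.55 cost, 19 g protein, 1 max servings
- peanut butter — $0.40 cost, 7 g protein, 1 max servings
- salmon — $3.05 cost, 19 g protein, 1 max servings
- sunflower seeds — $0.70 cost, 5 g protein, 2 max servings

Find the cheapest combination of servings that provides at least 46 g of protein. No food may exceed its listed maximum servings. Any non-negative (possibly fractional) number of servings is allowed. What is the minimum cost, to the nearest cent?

$4.57

Cost per g of protein: peanut butter $0.0571, tempeh $0.0816, cheddar $0.1125, sunflower seeds $0.1400, salmon $0.1605.
Take 1 serving of peanut butter: +7.0 g protein for $0.40 (total $0.40, still need 39.0 g).
Take 1 serving of tempeh: +19.0 g protein for $1.55 (total $1.95, still need 20.0 g).
Take 1 serving of cheddar: +8.0 g protein for $0.90 (total $2.85, still need 12.0 g).
Take 2 servings of sunflower seeds: +10.0 g protein for $1.40 (total $4.25, still need 2.0 g).
Take 0.1053 servings of salmon: +2.0 g protein for $0.32 (total $4.57, still need 0.0 g).
Greedy by cheapest-per-g is optimal for a single linear constraint, so the minimum cost is $4.57.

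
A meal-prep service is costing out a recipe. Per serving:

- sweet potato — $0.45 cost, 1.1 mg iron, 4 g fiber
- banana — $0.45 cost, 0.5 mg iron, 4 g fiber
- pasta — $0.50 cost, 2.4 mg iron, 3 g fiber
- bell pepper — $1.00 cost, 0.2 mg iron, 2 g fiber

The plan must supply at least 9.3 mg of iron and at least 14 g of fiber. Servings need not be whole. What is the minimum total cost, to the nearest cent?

$2.14

Compare the cost at each extreme point of the feasible region.
sweet potato only: max(9.3/1.1, 14/4) = 8.455 servings → $3.80.
banana only: max(9.3/0.5, 14/4) = 18.6 servings → $8.37.
pasta only: max(9.3/2.4, 14/3) = 4.667 servings → $2.33.
bell pepper only: max(9.3/0.2, 14/2) = 46.5 servings → $46.50.
sweet potato + banana: the both-tight solution has a negative serving — not a feasible corner.
sweet potato + pasta with both tight: 0.9048 servings and 3.46 servings → $2.14.
sweet potato + bell pepper with both targets exact would need a negative amount; discard.
banana + pasta with both tight: 0.7037 servings and 3.728 servings → $2.18.
banana + bell pepper: intersection lies outside the first quadrant.
pasta + bell pepper with both tight: 3.762 servings and 1.357 servings → $3.24.
Cheapest feasible corner: $2.14.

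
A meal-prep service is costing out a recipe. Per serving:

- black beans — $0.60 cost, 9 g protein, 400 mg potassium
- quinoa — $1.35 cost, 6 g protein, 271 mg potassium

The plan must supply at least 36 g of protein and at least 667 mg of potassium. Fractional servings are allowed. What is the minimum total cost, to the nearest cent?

$2.40

A basic optimal solution has at most two foods positive. Try each food alone and each pair with both targets met exactly.
black beans only: max(36/9, 667/400) = 4 servings → $2.40.
quinoa only: max(36/6, 667/271) = 6 servings → $8.10.
black beans + quinoa with both targets exact would need a negative amount; discard.
So the least-cost plan costs $2.40.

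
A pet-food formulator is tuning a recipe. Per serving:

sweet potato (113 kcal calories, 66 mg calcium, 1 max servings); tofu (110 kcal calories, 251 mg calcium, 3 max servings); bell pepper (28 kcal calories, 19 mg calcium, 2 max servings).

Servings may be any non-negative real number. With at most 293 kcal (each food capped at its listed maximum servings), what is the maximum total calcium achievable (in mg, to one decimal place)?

Calcium per kcal: tofu 2.282, bell pepper 0.6786, sweet potato 0.5841.
Take 2.664 servings of tofu: uses 293 kcal, +668.6 mg calcium (running total 668.6 mg).
Filling greedily by calcium-per-kcal is optimal for one linear limit, giving 668.6 mg.

668.6 mg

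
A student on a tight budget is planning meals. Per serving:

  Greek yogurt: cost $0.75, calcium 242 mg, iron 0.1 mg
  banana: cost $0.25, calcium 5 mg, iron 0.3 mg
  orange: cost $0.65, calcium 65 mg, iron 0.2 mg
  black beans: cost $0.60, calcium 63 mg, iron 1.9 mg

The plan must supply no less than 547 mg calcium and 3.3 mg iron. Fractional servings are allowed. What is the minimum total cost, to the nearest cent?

$2.36

This is a tiny linear program; its minimum lies at a vertex of the feasible set. List the vertices and price them.
Greek yogurt only: max(547/242, 3.3/0.1) = 33 servings → $24.75.
banana only: max(547/5, 3.3/0.3) = 109.4 servings → $27.35.
orange only: max(547/65, 3.3/0.2) = 16.5 servings → $10.72.
black beans only: max(547/63, 3.3/1.9) = 8.683 servings → $5.21.
Greek yogurt + banana with both tight: 2.047 servings and 10.32 servings → $4.11.
Greek yogurt + orange with both targets exact would need a negative amount; discard.
Greek yogurt + black beans with both tight: 1.833 servings and 1.64 servings → $2.36.
banana + orange with both tight: 5.681 servings and 7.978 servings → $6.61.
banana + black beans: the both-tight solution has a negative serving — not a feasible corner.
orange + black beans with both tight: 7.497 servings and 0.9477 servings → $5.44.
The minimum over all feasible corners is $2.36.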